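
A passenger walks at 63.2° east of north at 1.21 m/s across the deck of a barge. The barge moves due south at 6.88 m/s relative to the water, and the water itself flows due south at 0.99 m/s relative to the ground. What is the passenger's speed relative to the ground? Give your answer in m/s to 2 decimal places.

In east/north components (m/s): passenger relative to barge = (1.080, 0.546); barge relative to water = (0.000, -6.880); water relative to ground = (0.000, -0.990).
Sum = (1.080, -7.324) m/s.
Speed = |(1.080, -7.324)| = 7.404 m/s.

7.40 m/s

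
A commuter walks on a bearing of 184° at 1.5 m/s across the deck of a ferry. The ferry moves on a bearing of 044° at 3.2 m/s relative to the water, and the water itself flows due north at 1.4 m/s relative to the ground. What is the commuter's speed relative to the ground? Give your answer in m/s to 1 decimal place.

In east/north components (m/s): commuter relative to ferry = (-0.105, -1.496); ferry relative to water = (2.223, 2.302); water relative to ground = (0.000, 1.400).
Sum = (2.118, 2.206) m/s.
Speed = |(2.118, 2.206)| = 3.058 m/s.

3.1 m/s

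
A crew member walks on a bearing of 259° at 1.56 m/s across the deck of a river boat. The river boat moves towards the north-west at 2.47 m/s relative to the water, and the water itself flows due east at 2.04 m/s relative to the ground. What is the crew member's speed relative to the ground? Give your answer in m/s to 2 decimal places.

1.91 m/s

In east/north components (m/s): crew member relative to river boat = (-1.531, -0.298); river boat relative to water = (-1.747, 1.747); water relative to ground = (2.040, 0.000).
Sum = (-1.238, 1.449) m/s.
Speed = |(-1.238, 1.449)| = 1.906 m/s.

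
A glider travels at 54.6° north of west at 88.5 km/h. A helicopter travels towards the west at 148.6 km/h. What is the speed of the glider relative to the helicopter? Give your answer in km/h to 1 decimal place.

121.2 km/h

Taking east as x and north as y: glider velocity = (-51.266, 72.139) km/h; helicopter velocity = (-148.600, 0.000) km/h.
Velocity of glider relative to helicopter = (-51.266, 72.139) − (-148.600, 0.000) = (97.334, 72.139) km/h.
Magnitude = |(97.334, 72.139)| = 121.152 km/h.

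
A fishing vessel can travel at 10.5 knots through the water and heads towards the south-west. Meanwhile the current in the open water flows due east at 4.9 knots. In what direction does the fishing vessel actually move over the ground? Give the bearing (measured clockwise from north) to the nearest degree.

Taking east as x and north as y: velocity relative to the water = (-7.425, -7.425) knots; the water relative to ground = (4.900, 0.000) knots.
Velocity relative to ground = (-7.425, -7.425) + (4.900, 0.000) = (-2.525, -7.425) knots.
Bearing = atan2(-2.52, -7.42) = 198.78° clockwise from north.

199°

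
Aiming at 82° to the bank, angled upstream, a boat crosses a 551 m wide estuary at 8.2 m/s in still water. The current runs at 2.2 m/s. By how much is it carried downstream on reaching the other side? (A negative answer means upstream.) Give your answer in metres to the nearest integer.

72 m

Perpendicular speed = 8.120 m/s; crossing time = 551 / 8.120 = 67.855 s.
Net downstream speed = 1.059 m/s.
Drift = 1.059 × 67.855 = 71.844 m (downstream).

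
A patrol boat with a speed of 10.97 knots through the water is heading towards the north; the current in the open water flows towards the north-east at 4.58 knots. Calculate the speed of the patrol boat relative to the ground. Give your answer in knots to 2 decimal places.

14.57 knots

Taking east as x and north as y: velocity relative to the water = (0.000, 10.970) knots; the water relative to ground = (3.239, 3.239) knots.
Velocity relative to ground = (0.000, 10.970) + (3.239, 3.239) = (3.239, 14.209) knots.
Speed = |(3.239, 14.209)| = 14.573 knots.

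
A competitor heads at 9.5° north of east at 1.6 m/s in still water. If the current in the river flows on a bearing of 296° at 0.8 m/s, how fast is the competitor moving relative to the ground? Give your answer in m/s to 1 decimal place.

1.1 m/s

Taking east as x and north as y: velocity relative to the water = (1.578, 0.264) m/s; the water relative to ground = (-0.719, 0.351) m/s.
Velocity relative to ground = (1.578, 0.264) + (-0.719, 0.351) = (0.859, 0.615) m/s.
Speed = |(0.859, 0.615)| = 1.056 m/s.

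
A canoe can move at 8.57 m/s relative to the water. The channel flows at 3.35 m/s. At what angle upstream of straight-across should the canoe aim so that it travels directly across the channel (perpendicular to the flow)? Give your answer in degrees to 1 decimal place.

To cancel the current, the upstream component of the canoe's velocity must equal the flow: 8.57 sin θ = 3.35.
sin θ = 3.35 / 8.57 = 0.3909.
θ = arcsin(0.3909) = 23.010°.

23.0°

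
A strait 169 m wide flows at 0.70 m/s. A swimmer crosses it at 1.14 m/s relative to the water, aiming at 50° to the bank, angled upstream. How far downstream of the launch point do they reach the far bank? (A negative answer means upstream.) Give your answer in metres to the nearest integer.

Perpendicular speed = 0.873 m/s; crossing time = 169 / 0.873 = 193.521 s.
Net downstream speed = -0.033 m/s.
Drift = -0.033 × 193.521 = -6.343 m (upstream).

-6 m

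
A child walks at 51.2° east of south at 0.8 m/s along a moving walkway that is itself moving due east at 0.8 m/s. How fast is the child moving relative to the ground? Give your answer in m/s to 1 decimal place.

Taking east as x and north as y: moving walkway velocity = (0.800, 0.000) m/s; child velocity relative to moving walkway = (0.623, -0.501) m/s.
Velocity relative to ground = (0.800, 0.000) + (0.623, -0.501) = (1.423, -0.501) m/s.
Speed = |(1.423, -0.501)| = 1.509 m/s.

1.5 m/s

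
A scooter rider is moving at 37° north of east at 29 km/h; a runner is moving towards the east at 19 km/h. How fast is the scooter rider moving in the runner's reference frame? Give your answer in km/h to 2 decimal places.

17.94 km/h

Taking east as x and north as y: scooter rider velocity = (23.160, 17.453) km/h; runner velocity = (19.000, 0.000) km/h.
Velocity of scooter rider relative to runner = (23.160, 17.453) − (19.000, 0.000) = (4.160, 17.453) km/h.
Magnitude = |(4.160, 17.453)| = 17.942 km/h.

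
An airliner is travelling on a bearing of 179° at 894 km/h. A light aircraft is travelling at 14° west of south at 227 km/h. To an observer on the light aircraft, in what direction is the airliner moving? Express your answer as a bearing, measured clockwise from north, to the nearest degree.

Taking east as x and north as y: airliner velocity = (15.602, -893.864) km/h; light aircraft velocity = (-54.916, -220.257) km/h.
Velocity of airliner relative to light aircraft = (15.602, -893.864) − (-54.916, -220.257) = (70.519, -673.607) km/h.
Bearing = atan2(70.52, -673.61) = 174.02° clockwise from north.

174°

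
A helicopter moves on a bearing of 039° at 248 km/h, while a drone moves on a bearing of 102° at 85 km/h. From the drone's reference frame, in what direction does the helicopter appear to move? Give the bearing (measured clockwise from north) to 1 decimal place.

019.1°

Taking east as x and north as y: helicopter velocity = (156.071, 192.732) km/h; drone velocity = (83.143, -17.672) km/h.
Velocity of helicopter relative to drone = (156.071, 192.732) − (83.143, -17.672) = (72.929, 210.405) km/h.
Bearing = atan2(72.93, 210.40) = 19.12° clockwise from north.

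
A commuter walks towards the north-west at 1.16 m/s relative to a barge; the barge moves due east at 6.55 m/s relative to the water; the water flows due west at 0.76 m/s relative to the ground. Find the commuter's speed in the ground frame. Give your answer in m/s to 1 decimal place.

5.0 m/s

In east/north components (m/s): commuter relative to barge = (-0.820, 0.820); barge relative to water = (6.550, 0.000); water relative to ground = (-0.760, 0.000).
Sum = (4.970, 0.820) m/s.
Speed = |(4.970, 0.820)| = 5.037 m/s.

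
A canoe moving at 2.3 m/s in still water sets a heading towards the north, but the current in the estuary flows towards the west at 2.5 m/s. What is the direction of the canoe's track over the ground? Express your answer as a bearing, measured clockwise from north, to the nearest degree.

313°

Taking east as x and north as y: velocity relative to the water = (0.000, 2.300) m/s; the water relative to ground = (-2.500, 0.000) m/s.
Velocity relative to ground = (0.000, 2.300) + (-2.500, 0.000) = (-2.500, 2.300) m/s.
Bearing = atan2(-2.50, 2.30) = 312.61° clockwise from north.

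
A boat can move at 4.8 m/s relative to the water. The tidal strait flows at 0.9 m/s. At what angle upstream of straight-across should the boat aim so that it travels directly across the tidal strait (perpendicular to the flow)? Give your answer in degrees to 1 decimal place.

10.8°

To cancel the current, the upstream component of the boat's velocity must equal the flow: 4.8 sin θ = 0.9.
sin θ = 0.9 / 4.8 = 0.1875.
θ = arcsin(0.1875) = 10.807°.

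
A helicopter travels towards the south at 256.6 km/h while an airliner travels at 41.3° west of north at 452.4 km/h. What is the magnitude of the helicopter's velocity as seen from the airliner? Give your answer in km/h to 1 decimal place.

667.0 km/h

Taking east as x and north as y: helicopter velocity = (0.000, -256.600) km/h; airliner velocity = (-298.585, 339.872) km/h.
Velocity of helicopter relative to airliner = (0.000, -256.600) − (-298.585, 339.872) = (298.585, -596.472) km/h.
Magnitude = |(298.585, -596.472)| = 667.032 km/h.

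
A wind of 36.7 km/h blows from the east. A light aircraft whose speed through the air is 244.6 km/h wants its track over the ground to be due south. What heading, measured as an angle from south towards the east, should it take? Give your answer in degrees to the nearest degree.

The wind pushes perpendicular to the desired track; the heading must have a component into the wind equal to 36.7 km/h: 244.6 sin θ = 36.7.
sin θ = 0.1500, so θ = 8.629°.

9°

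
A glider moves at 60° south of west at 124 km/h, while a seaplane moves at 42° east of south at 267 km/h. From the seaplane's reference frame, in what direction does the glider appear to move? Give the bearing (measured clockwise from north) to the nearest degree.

Taking east as x and north as y: glider velocity = (-62.000, -107.387) km/h; seaplane velocity = (178.658, -198.420) km/h.
Velocity of glider relative to seaplane = (-62.000, -107.387) − (178.658, -198.420) = (-240.658, 91.033) km/h.
Bearing = atan2(-240.66, 91.03) = 290.72° clockwise from north.

291°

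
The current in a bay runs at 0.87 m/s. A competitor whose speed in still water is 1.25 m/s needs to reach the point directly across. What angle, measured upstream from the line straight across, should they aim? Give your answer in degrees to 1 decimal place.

To cancel the current, the upstream component of the competitor's velocity must equal the flow: 1.25 sin θ = 0.87.
sin θ = 0.87 / 1.25 = 0.6960.
θ = arcsin(0.6960) = 44.107°.

44.1°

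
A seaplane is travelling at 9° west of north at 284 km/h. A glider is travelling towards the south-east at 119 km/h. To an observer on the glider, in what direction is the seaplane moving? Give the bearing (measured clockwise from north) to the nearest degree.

341°

Taking east as x and north as y: seaplane velocity = (-44.427, 280.503) km/h; glider velocity = (84.146, -84.146) km/h.
Velocity of seaplane relative to glider = (-44.427, 280.503) − (84.146, -84.146) = (-128.573, 364.649) km/h.
Bearing = atan2(-128.57, 364.65) = 340.58° clockwise from north.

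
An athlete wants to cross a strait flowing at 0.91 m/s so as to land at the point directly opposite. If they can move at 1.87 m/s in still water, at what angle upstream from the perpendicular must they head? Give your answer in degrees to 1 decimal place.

To cancel the current, the upstream component of the athlete's velocity must equal the flow: 1.87 sin θ = 0.91.
sin θ = 0.91 / 1.87 = 0.4866.
θ = arcsin(0.4866) = 29.119°.

29.1°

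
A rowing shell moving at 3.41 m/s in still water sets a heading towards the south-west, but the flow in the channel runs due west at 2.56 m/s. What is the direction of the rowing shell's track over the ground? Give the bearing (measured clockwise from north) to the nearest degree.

Taking east as x and north as y: velocity relative to the water = (-2.411, -2.411) m/s; the water relative to ground = (-2.560, 0.000) m/s.
Velocity relative to ground = (-2.411, -2.411) + (-2.560, 0.000) = (-4.971, -2.411) m/s.
Bearing = atan2(-4.97, -2.41) = 244.12° clockwise from north.

244°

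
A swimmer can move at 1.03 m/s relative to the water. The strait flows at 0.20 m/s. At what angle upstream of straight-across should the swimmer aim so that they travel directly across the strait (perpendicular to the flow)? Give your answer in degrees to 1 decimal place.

To cancel the current, the upstream component of the swimmer's velocity must equal the flow: 1.03 sin θ = 0.20.
sin θ = 0.20 / 1.03 = 0.1942.
θ = arcsin(0.1942) = 11.197°.

11.2°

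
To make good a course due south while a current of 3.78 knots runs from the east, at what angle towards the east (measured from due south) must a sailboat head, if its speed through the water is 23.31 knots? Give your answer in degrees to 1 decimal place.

9.3°

The current pushes perpendicular to the desired track; the heading must have a component into the current equal to 3.78 knots: 23.31 sin θ = 3.78.
sin θ = 0.1622, so θ = 9.332°.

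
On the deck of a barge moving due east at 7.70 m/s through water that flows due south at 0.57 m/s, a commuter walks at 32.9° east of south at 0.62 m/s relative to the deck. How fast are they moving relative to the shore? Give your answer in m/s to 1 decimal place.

In east/north components (m/s): commuter relative to barge = (0.337, -0.521); barge relative to water = (7.700, 0.000); water relative to ground = (0.000, -0.570).
Sum = (8.037, -1.091) m/s.
Speed = |(8.037, -1.091)| = 8.110 m/s.

8.1 m/s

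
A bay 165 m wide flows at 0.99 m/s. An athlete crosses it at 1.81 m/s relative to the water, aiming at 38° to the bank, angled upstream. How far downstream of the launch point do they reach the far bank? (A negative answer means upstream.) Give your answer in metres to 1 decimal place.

Perpendicular speed = 1.114 m/s; crossing time = 165 / 1.114 = 148.069 s.
Net downstream speed = -0.436 m/s.
Drift = -0.436 × 148.069 = -64.602 m (upstream).

-64.6 m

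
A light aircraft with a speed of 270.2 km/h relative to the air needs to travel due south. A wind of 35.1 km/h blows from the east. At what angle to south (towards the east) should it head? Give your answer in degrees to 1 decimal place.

The wind pushes perpendicular to the desired track; the heading must have a component into the wind equal to 35.1 km/h: 270.2 sin θ = 35.1.
sin θ = 0.1299, so θ = 7.464°.

7.5°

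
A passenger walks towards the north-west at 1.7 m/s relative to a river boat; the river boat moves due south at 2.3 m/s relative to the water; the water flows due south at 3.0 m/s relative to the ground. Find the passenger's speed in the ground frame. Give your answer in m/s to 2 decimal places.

In east/north components (m/s): passenger relative to river boat = (-1.202, 1.202); river boat relative to water = (0.000, -2.300); water relative to ground = (0.000, -3.000).
Sum = (-1.202, -4.098) m/s.
Speed = |(-1.202, -4.098)| = 4.271 m/s.

4.27 m/s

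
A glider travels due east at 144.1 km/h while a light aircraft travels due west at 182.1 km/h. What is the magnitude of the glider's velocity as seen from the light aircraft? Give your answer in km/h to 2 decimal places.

326.20 km/h

Taking east as x and north as y: glider velocity = (144.100, 0.000) km/h; light aircraft velocity = (-182.100, 0.000) km/h.
Velocity of glider relative to light aircraft = (144.100, 0.000) − (-182.100, 0.000) = (326.200, 0.000) km/h.
Magnitude = |(326.200, 0.000)| = 326.200 km/h.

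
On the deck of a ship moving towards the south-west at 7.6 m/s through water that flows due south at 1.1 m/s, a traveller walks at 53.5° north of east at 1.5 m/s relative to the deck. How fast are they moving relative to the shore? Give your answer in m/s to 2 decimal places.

6.92 m/s

In east/north components (m/s): traveller relative to ship = (0.892, 1.206); ship relative to water = (-5.374, -5.374); water relative to ground = (0.000, -1.100).
Sum = (-4.482, -5.268) m/s.
Speed = |(-4.482, -5.268)| = 6.917 m/s.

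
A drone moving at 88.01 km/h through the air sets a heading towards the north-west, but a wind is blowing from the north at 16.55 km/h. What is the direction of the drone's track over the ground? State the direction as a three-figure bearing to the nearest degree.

Taking east as x and north as y: velocity relative to the air = (-62.232, 62.232) km/h; the air relative to ground = (0.000, -16.550) km/h.
Velocity relative to ground = (-62.232, 62.232) + (0.000, -16.550) = (-62.232, 45.682) km/h.
Bearing = atan2(-62.23, 45.68) = 306.28° clockwise from north.

306°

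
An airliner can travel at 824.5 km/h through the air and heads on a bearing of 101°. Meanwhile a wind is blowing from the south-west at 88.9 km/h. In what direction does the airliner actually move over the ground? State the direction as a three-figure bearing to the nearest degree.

Taking east as x and north as y: velocity relative to the air = (809.352, -157.322) km/h; the air relative to ground = (62.862, 62.862) km/h.
Velocity relative to ground = (809.352, -157.322) + (62.862, 62.862) = (872.213, -94.460) km/h.
Bearing = atan2(872.21, -94.46) = 96.18° clockwise from north.

096°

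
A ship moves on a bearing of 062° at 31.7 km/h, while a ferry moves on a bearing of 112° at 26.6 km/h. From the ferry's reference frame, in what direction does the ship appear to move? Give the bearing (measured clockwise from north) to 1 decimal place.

Taking east as x and north as y: ship velocity = (27.989, 14.882) km/h; ferry velocity = (24.663, -9.965) km/h.
Velocity of ship relative to ferry = (27.989, 14.882) − (24.663, -9.965) = (3.326, 24.847) km/h.
Bearing = atan2(3.33, 24.85) = 7.63° clockwise from north.

007.6°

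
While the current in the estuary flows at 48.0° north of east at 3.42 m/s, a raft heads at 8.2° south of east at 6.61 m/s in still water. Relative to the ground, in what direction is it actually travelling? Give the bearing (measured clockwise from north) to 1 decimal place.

Taking east as x and north as y: velocity relative to the water = (6.542, -0.943) m/s; the water relative to ground = (2.288, 2.542) m/s.
Velocity relative to ground = (6.542, -0.943) + (2.288, 2.542) = (8.831, 1.599) m/s.
Bearing = atan2(8.83, 1.60) = 79.74° clockwise from north.

079.7°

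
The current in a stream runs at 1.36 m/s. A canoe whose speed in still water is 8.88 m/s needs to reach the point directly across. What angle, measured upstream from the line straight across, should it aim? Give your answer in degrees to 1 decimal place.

To cancel the current, the upstream component of the canoe's velocity must equal the flow: 8.88 sin θ = 1.36.
sin θ = 1.36 / 8.88 = 0.1532.
θ = arcsin(0.1532) = 8.810°.

8.8°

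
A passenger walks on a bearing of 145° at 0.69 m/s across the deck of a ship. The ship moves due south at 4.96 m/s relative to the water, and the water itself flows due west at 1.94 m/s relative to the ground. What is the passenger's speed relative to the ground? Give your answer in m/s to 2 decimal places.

5.74 m/s

In east/north components (m/s): passenger relative to ship = (0.396, -0.565); ship relative to water = (0.000, -4.960); water relative to ground = (-1.940, 0.000).
Sum = (-1.544, -5.525) m/s.
Speed = |(-1.544, -5.525)| = 5.737 m/s.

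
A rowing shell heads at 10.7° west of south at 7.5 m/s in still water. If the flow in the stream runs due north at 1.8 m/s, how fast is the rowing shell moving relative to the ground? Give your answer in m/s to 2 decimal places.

Taking east as x and north as y: velocity relative to the water = (-1.392, -7.370) m/s; the water relative to ground = (0.000, 1.800) m/s.
Velocity relative to ground = (-1.392, -7.370) + (0.000, 1.800) = (-1.392, -5.570) m/s.
Speed = |(-1.392, -5.570)| = 5.741 m/s.

5.74 m/s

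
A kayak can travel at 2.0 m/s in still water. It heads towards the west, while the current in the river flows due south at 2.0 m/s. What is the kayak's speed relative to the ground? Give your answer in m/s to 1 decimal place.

2.8 m/s

Taking east as x and north as y: velocity relative to the water = (-2.000, 0.000) m/s; the water relative to ground = (0.000, -2.000) m/s.
Velocity relative to ground = (-2.000, 0.000) + (0.000, -2.000) = (-2.000, -2.000) m/s.
Speed = |(-2.000, -2.000)| = 2.828 m/s.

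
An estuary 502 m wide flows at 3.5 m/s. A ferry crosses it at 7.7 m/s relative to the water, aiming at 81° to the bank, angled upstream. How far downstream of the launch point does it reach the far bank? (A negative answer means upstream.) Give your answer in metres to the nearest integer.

Perpendicular speed = 7.605 m/s; crossing time = 502 / 7.605 = 66.007 s.
Net downstream speed = 2.295 m/s.
Drift = 2.295 × 66.007 = 151.517 m (downstream).

152 m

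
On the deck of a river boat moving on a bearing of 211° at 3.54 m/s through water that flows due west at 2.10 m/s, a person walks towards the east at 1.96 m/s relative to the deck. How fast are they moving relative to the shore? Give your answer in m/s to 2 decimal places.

3.61 m/s

In east/north components (m/s): person relative to river boat = (1.960, 0.000); river boat relative to water = (-1.823, -3.034); water relative to ground = (-2.100, 0.000).
Sum = (-1.963, -3.034) m/s.
Speed = |(-1.963, -3.034)| = 3.614 m/s.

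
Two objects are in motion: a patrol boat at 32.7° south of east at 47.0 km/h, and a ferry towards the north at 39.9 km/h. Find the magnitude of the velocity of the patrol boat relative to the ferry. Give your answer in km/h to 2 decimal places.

76.34 km/h

Taking east as x and north as y: patrol boat velocity = (39.551, -25.391) km/h; ferry velocity = (0.000, 39.900) km/h.
Velocity of patrol boat relative to ferry = (39.551, -25.391) − (0.000, 39.900) = (39.551, -65.291) km/h.
Magnitude = |(39.551, -65.291)| = 76.336 km/h.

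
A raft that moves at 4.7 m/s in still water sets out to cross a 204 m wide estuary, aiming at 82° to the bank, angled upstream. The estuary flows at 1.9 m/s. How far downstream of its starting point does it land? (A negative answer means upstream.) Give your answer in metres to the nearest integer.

55 m

Perpendicular speed = 4.654 m/s; crossing time = 204 / 4.654 = 43.831 s.
Net downstream speed = 1.246 m/s.
Drift = 1.246 × 43.831 = 54.608 m (downstream).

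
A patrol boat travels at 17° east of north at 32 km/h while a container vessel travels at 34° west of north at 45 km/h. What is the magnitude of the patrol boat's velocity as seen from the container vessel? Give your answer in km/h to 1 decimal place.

35.2 km/h

Taking east as x and north as y: patrol boat velocity = (9.356, 30.602) km/h; container vessel velocity = (-25.164, 37.307) km/h.
Velocity of patrol boat relative to container vessel = (9.356, 30.602) − (-25.164, 37.307) = (34.520, -6.705) km/h.
Magnitude = |(34.520, -6.705)| = 35.165 km/h.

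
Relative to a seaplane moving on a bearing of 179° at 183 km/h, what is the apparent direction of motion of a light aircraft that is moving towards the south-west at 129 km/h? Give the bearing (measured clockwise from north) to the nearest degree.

Taking east as x and north as y: light aircraft velocity = (-91.217, -91.217) km/h; seaplane velocity = (3.194, -182.972) km/h.
Velocity of light aircraft relative to seaplane = (-91.217, -91.217) − (3.194, -182.972) = (-94.411, 91.755) km/h.
Bearing = atan2(-94.41, 91.76) = 314.18° clockwise from north.

314°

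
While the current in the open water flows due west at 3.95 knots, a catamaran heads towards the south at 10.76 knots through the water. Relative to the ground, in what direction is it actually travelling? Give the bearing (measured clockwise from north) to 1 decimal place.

Taking east as x and north as y: velocity relative to the water = (0.000, -10.760) knots; the water relative to ground = (-3.950, 0.000) knots.
Velocity relative to ground = (0.000, -10.760) + (-3.950, 0.000) = (-3.950, -10.760) knots.
Bearing = atan2(-3.95, -10.76) = 200.16° clockwise from north.

200.2°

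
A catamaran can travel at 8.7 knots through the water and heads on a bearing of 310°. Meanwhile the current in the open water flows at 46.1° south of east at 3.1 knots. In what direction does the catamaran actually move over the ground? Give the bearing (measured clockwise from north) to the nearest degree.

Taking east as x and north as y: velocity relative to the water = (-6.665, 5.592) knots; the water relative to ground = (2.150, -2.234) knots.
Velocity relative to ground = (-6.665, 5.592) + (2.150, -2.234) = (-4.515, 3.359) knots.
Bearing = atan2(-4.52, 3.36) = 306.64° clockwise from north.

307°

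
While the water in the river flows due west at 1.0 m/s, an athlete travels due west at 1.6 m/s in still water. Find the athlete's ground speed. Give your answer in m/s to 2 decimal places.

2.60 m/s

Taking east as x and north as y: velocity relative to the water = (-1.600, 0.000) m/s; the water relative to ground = (-1.000, 0.000) m/s.
Velocity relative to ground = (-1.600, 0.000) + (-1.000, 0.000) = (-2.600, 0.000) m/s.
Speed = |(-2.600, 0.000)| = 2.600 m/s.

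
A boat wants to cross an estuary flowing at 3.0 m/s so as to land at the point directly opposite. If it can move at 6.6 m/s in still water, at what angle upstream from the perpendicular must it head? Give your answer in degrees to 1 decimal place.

27.0°

To cancel the current, the upstream component of the boat's velocity must equal the flow: 6.6 sin θ = 3.0.
sin θ = 3.0 / 6.6 = 0.4545.
θ = arcsin(0.4545) = 27.036°.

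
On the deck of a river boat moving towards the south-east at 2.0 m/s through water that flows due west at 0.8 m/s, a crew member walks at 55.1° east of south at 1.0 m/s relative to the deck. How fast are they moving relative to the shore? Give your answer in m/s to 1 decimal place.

2.5 m/s

In east/north components (m/s): crew member relative to river boat = (0.820, -0.572); river boat relative to water = (1.414, -1.414); water relative to ground = (-0.800, 0.000).
Sum = (1.434, -1.986) m/s.
Speed = |(1.434, -1.986)| = 2.450 m/s.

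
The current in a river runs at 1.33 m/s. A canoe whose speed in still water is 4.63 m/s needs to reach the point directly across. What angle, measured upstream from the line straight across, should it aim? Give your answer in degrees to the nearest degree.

17°

To cancel the current, the upstream component of the canoe's velocity must equal the flow: 4.63 sin θ = 1.33.
sin θ = 1.33 / 4.63 = 0.2873.
θ = arcsin(0.2873) = 16.694°.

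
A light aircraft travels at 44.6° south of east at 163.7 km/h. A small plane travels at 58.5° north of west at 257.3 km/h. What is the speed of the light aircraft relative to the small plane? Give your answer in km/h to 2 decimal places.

Taking east as x and north as y: light aircraft velocity = (116.559, -114.942) km/h; small plane velocity = (-134.439, 219.384) km/h.
Velocity of light aircraft relative to small plane = (116.559, -114.942) − (-134.439, 219.384) = (250.998, -334.327) km/h.
Magnitude = |(250.998, -334.327)| = 418.060 km/h.

418.06 km/h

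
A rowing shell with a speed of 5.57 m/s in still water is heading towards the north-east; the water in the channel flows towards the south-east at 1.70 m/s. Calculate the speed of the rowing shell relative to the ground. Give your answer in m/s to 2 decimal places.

5.82 m/s

Taking east as x and north as y: velocity relative to the water = (3.939, 3.939) m/s; the water relative to ground = (1.202, -1.202) m/s.
Velocity relative to ground = (3.939, 3.939) + (1.202, -1.202) = (5.141, 2.737) m/s.
Speed = |(5.141, 2.737)| = 5.824 m/s.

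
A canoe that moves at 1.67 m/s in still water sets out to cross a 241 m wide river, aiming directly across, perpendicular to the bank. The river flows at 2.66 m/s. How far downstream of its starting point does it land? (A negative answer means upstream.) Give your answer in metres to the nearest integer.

Perpendicular speed = 1.670 m/s; crossing time = 241 / 1.670 = 144.311 s.
Net downstream speed = 2.660 m/s.
Drift = 2.660 × 144.311 = 383.868 m (downstream).

384 m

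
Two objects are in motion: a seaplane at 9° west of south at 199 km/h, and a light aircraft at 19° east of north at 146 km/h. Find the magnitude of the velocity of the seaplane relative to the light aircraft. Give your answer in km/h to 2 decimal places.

Taking east as x and north as y: seaplane velocity = (-31.130, -196.550) km/h; light aircraft velocity = (47.533, 138.046) km/h.
Velocity of seaplane relative to light aircraft = (-31.130, -196.550) − (47.533, 138.046) = (-78.663, -334.596) km/h.
Magnitude = |(-78.663, -334.596)| = 343.718 km/h.

343.72 km/h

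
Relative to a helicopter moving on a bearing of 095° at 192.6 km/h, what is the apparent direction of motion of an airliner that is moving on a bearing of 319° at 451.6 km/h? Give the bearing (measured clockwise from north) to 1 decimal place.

Taking east as x and north as y: airliner velocity = (-296.276, 340.827) km/h; helicopter velocity = (191.867, -16.786) km/h.
Velocity of airliner relative to helicopter = (-296.276, 340.827) − (191.867, -16.786) = (-488.143, 357.613) km/h.
Bearing = atan2(-488.14, 357.61) = 306.23° clockwise from north.

306.2°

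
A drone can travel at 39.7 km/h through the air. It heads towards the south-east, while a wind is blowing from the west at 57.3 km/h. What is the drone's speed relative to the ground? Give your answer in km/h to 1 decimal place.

Taking east as x and north as y: velocity relative to the air = (28.072, -28.072) km/h; the air relative to ground = (57.300, 0.000) km/h.
Velocity relative to ground = (28.072, -28.072) + (57.300, 0.000) = (85.372, -28.072) km/h.
Speed = |(85.372, -28.072)| = 89.869 km/h.

89.9 km/h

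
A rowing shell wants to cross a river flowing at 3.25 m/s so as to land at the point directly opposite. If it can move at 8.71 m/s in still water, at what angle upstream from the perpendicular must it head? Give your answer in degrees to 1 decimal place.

To cancel the current, the upstream component of the rowing shell's velocity must equal the flow: 8.71 sin θ = 3.25.
sin θ = 3.25 / 8.71 = 0.3731.
θ = arcsin(0.3731) = 21.909°.

21.9°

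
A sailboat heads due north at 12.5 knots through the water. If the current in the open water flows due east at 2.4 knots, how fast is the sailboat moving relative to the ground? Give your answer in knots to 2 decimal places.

12.73 knots

Taking east as x and north as y: velocity relative to the water = (0.000, 12.500) knots; the water relative to ground = (2.400, 0.000) knots.
Velocity relative to ground = (0.000, 12.500) + (2.400, 0.000) = (2.400, 12.500) knots.
Speed = |(2.400, 12.500)| = 12.728 knots.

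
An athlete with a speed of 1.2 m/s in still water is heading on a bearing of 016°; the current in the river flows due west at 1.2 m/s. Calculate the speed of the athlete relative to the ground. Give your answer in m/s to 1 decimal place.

1.4 m/s

Taking east as x and north as y: velocity relative to the water = (0.331, 1.154) m/s; the water relative to ground = (-1.200, 0.000) m/s.
Velocity relative to ground = (0.331, 1.154) + (-1.200, 0.000) = (-0.869, 1.154) m/s.
Speed = |(-0.869, 1.154)| = 1.444 m/s.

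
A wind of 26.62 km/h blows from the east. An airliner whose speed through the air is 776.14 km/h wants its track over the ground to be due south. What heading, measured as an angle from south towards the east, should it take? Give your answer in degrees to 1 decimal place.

2.0°

The wind pushes perpendicular to the desired track; the heading must have a component into the wind equal to 26.62 km/h: 776.14 sin θ = 26.62.
sin θ = 0.0343, so θ = 1.966°.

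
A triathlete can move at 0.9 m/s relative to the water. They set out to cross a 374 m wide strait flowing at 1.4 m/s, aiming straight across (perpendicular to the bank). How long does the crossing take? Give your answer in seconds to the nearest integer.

The component of the triathlete's velocity perpendicular to the bank is 0.9 m/s.
The flow acts along the bank and has no component across it.
Time = 374 / 0.900 = 415.556 s.

416 s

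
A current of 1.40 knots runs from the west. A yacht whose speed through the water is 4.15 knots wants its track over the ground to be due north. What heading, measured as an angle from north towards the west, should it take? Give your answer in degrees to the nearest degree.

The current pushes perpendicular to the desired track; the heading must have a component into the current equal to 1.40 knots: 4.15 sin θ = 1.40.
sin θ = 0.3373, so θ = 19.715°.

20°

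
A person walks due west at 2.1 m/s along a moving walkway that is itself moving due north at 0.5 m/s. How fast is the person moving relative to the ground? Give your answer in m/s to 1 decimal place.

Taking east as x and north as y: moving walkway velocity = (0.000, 0.500) m/s; person velocity relative to moving walkway = (-2.100, 0.000) m/s.
Velocity relative to ground = (0.000, 0.500) + (-2.100, 0.000) = (-2.100, 0.500) m/s.
Speed = |(-2.100, 0.500)| = 2.159 m/s.

2.2 m/s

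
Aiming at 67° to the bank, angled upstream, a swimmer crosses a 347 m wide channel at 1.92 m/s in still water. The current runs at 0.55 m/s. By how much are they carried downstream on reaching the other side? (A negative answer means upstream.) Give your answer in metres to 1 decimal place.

Perpendicular speed = 1.767 m/s; crossing time = 347 / 1.767 = 196.337 s.
Net downstream speed = -0.200 m/s.
Drift = -0.200 × 196.337 = -39.307 m (upstream).

-39.3 m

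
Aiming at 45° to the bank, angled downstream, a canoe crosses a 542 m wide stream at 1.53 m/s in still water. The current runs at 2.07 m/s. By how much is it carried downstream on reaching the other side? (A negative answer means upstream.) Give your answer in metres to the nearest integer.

Perpendicular speed = 1.082 m/s; crossing time = 542 / 1.082 = 500.983 s.
Net downstream speed = 3.152 m/s.
Drift = 3.152 × 500.983 = 1579.034 m (downstream).

1579 m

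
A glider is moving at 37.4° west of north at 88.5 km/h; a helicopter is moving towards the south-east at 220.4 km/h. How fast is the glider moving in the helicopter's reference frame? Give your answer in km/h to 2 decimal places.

Taking east as x and north as y: glider velocity = (-53.753, 70.306) km/h; helicopter velocity = (155.846, -155.846) km/h.
Velocity of glider relative to helicopter = (-53.753, 70.306) − (155.846, -155.846) = (-209.599, 226.152) km/h.
Magnitude = |(-209.599, 226.152)| = 308.345 km/h.

308.34 km/h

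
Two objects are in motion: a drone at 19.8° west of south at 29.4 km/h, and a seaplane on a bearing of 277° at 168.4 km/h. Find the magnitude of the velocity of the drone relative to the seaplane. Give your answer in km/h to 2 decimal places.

Taking east as x and north as y: drone velocity = (-9.959, -27.662) km/h; seaplane velocity = (-167.145, 20.523) km/h.
Velocity of drone relative to seaplane = (-9.959, -27.662) − (-167.145, 20.523) = (157.186, -48.185) km/h.
Magnitude = |(157.186, -48.185)| = 164.405 km/h.

164.41 km/h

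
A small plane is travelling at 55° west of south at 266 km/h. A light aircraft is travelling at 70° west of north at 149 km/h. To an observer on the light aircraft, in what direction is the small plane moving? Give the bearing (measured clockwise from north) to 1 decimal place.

200.9°

Taking east as x and north as y: small plane velocity = (-217.894, -152.571) km/h; light aircraft velocity = (-140.014, 50.961) km/h.
Velocity of small plane relative to light aircraft = (-217.894, -152.571) − (-140.014, 50.961) = (-77.880, -203.532) km/h.
Bearing = atan2(-77.88, -203.53) = 200.94° clockwise from north.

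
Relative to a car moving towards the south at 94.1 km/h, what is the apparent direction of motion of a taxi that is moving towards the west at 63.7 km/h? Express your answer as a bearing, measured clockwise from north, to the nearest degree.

Taking east as x and north as y: taxi velocity = (-63.700, 0.000) km/h; car velocity = (0.000, -94.100) km/h.
Velocity of taxi relative to car = (-63.700, 0.000) − (0.000, -94.100) = (-63.700, 94.100) km/h.
Bearing = atan2(-63.70, 94.10) = 325.90° clockwise from north.

326°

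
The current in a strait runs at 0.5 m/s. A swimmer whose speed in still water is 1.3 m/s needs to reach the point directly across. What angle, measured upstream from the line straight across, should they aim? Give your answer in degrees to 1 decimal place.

To cancel the current, the upstream component of the swimmer's velocity must equal the flow: 1.3 sin θ = 0.5.
sin θ = 0.5 / 1.3 = 0.3846.
θ = arcsin(0.3846) = 22.620°.

22.6°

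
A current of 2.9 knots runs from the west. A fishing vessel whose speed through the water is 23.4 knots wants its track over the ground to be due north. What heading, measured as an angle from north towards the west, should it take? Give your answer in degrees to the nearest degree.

7°

The current pushes perpendicular to the desired track; the heading must have a component into the current equal to 2.9 knots: 23.4 sin θ = 2.9.
sin θ = 0.1239, so θ = 7.119°.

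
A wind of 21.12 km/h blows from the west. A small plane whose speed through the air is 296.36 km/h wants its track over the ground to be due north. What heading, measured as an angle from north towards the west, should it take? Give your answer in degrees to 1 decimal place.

The wind pushes perpendicular to the desired track; the heading must have a component into the wind equal to 21.12 km/h: 296.36 sin θ = 21.12.
sin θ = 0.0713, so θ = 4.087°.

4.1°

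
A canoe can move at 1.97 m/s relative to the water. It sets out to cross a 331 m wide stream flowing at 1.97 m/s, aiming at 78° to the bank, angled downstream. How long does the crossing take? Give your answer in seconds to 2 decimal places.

The component of the canoe's velocity perpendicular to the bank is 1.97 × sin 78° = 1.927 m/s.
The flow acts along the bank and has no component across it.
Time = 331 / 1.927 = 171.774 s.

171.77 s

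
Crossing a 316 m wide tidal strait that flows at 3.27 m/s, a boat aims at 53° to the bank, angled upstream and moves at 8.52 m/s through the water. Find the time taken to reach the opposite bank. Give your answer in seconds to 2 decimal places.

46.44 s

The component of the boat's velocity perpendicular to the bank is 8.52 × sin 53° = 6.804 m/s.
The flow acts along the bank and has no component across it.
Time = 316 / 6.804 = 46.441 s.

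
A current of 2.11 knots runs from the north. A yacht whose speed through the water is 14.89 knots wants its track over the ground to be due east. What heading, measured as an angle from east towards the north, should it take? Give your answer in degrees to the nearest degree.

8°

The current pushes perpendicular to the desired track; the heading must have a component into the current equal to 2.11 knots: 14.89 sin θ = 2.11.
sin θ = 0.1417, so θ = 8.147°.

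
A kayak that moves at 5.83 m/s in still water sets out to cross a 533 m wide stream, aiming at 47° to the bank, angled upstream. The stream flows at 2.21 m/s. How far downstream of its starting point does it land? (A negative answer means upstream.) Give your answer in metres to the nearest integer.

-221 m

Perpendicular speed = 4.264 m/s; crossing time = 533 / 4.264 = 125.006 s.
Net downstream speed = -1.766 m/s.
Drift = -1.766 × 125.006 = -220.767 m (upstream).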